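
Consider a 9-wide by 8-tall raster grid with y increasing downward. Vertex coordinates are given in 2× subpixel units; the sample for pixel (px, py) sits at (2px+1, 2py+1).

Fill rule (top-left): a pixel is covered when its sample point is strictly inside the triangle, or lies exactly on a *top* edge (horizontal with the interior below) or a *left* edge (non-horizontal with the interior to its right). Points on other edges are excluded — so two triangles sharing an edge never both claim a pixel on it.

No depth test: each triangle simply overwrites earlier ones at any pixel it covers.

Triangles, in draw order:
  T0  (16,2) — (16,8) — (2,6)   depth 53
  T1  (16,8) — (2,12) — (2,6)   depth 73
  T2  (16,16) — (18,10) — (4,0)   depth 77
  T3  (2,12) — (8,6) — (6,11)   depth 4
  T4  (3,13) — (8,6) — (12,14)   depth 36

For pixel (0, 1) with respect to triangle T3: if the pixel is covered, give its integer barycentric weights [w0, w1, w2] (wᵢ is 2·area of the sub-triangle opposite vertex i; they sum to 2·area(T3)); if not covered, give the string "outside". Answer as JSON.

T0:
  2·area = 84
  edge (16, 2)→(16, 8): d=(0,6) right/bottom  bias=-1
  edge (16, 8)→(2, 6): d=(-14,-2) top-left  bias=+0
  edge (2, 6)→(16, 2): d=(14,-4) top-left  bias=+0
    (6,1)@(13, 3): e=[18,64,2] → █
    (7,1)@(15, 3): e=[6,68,10] → █
    (8,1)@(17, 3): e=[-6,72,18] → ·
    (3,2)@(7, 5): e=[54,24,6] → █
    (4,2)@(9, 5): e=[42,28,14] → █
    (5,2)@(11, 5): e=[30,32,22] → █
    (8,2)@(17, 5): e=[-6,44,46] → ·
    (3,3)@(7, 7): e=[54,-4,34] → ·
    (4,3)@(9, 7): e=[42,0,42] → █  [on edge]
    (8,3)@(17, 7): e=[-6,16,74] → ·
    (4,4)@(9, 9): e=[42,-28,70] → ·
    (5,4)@(11, 9): e=[30,-24,78] → ·
  covered (11 px):
    · · · · · · · · ·
    · · · · · · █ █ ·
    · · · █ █ █ █ █ ·
    · · · · █ █ █ █ ·
    · · · · · · · · ·
    · · · · · · · · ·
    · · · · · · · · ·
    · · · · · · · · ·
T1:
  2·area = 84
  edge (16, 8)→(2, 12): d=(-14,4) right/bottom  bias=-1
  edge (2, 12)→(2, 6): d=(0,-6) top-left  bias=+0
  edge (2, 6)→(16, 8): d=(14,2) right/bottom  bias=-1
    (1,3)@(3, 7): e=[66,6,12] → █
    (2,3)@(5, 7): e=[58,18,8] → █
    (3,3)@(7, 7): e=[50,30,4] → █
    (4,3)@(9, 7): e=[42,42,0] → ·  [on edge]
    (1,4)@(3, 9): e=[38,6,40] → █
    (4,4)@(9, 9): e=[14,42,28] → █
    (5,4)@(11, 9): e=[6,54,24] → █
    (6,4)@(13, 9): e=[-2,66,20] → ·
    (1,5)@(3, 11): e=[10,6,68] → █
    (3,5)@(7, 11): e=[-6,30,60] → ·
    (4,5)@(9, 11): e=[-14,42,56] → ·
    (5,5)@(11, 11): e=[-22,54,52] → ·
  covered (10 px):
    · · · · · · · · ·
    · · · · · · · · ·
    · · · · · · · · ·
    · █ █ █ · · · · ·
    · █ █ █ █ █ · · ·
    · █ █ · · · · · ·
    · · · · · · · · ·
    · · · · · · · · ·
T2:
  2·area = 104  (B↔C swapped to make it positive)
  edge (16, 16)→(4, 0): d=(-12,-16) top-left  bias=+0
  edge (4, 0)→(18, 10): d=(14,10) right/bottom  bias=-1
  edge (18, 10)→(16, 16): d=(-2,6) right/bottom  bias=-1
    (2,0)@(5, 1): e=[4,4,96] → █
    (3,0)@(7, 1): e=[36,-16,84] → ·
    (2,1)@(5, 3): e=[-20,32,92] → ·
    (3,1)@(7, 3): e=[12,12,80] → █
    (4,1)@(9, 3): e=[44,-8,68] → ·
    (3,2)@(7, 5): e=[-12,40,76] → ·
    (4,2)@(9, 5): e=[20,20,64] → █
    (5,2)@(11, 5): e=[52,0,52] → ·  [on edge]
    (4,3)@(9, 7): e=[-4,48,60] → ·
    (5,3)@(11, 7): e=[28,28,48] → █
    (6,3)@(13, 7): e=[60,8,36] → █
    (7,3)@(15, 7): e=[92,-12,24] → ·
    (8,6)@(17, 13): e=[52,52,0] → ·  [on edge]
  covered (12 px):
    · · █ · · · · · ·
    · · · █ · · · · ·
    · · · · █ · · · ·
    · · · · · █ █ · ·
    · · · · · █ █ █ ·
    · · · · · · █ █ █
    · · · · · · · █ ·
    · · · · · · · · ·
T3:
  2·area = 18
  edge (2, 12)→(8, 6): d=(6,-6) top-left  bias=+0
  edge (8, 6)→(6, 11): d=(-2,5) right/bottom  bias=-1
  edge (6, 11)→(2, 12): d=(-4,1) right/bottom  bias=-1
    (6,0)@(13, 1): e=[0,-15,33] → ·  [on edge]
    (5,1)@(11, 3): e=[0,-9,27] → ·  [on edge]
    (4,2)@(9, 5): e=[0,-3,21] → ·  [on edge]
    (3,3)@(7, 7): e=[0,3,15] → █  [on edge]
    (4,3)@(9, 7): e=[12,-7,13] → ·
    (2,4)@(5, 9): e=[0,9,9] → █  [on edge]
    (3,4)@(7, 9): e=[12,-1,7] → ·
    (1,5)@(3, 11): e=[0,15,3] → █  [on edge]
    (3,5)@(7, 11): e=[24,-5,-1] → ·
    (0,6)@(1, 13): e=[0,21,-3] → ·  [on edge]
    (1,6)@(3, 13): e=[12,11,-5] → ·
    (2,6)@(5, 13): e=[24,1,-7] → ·
  covered (4 px):
    · · · · · · · · ·
    · · · · · · · · ·
    · · · · · · · · ·
    · · · █ · · · · ·
    · · █ · · · · · ·
    · █ █ · · · · · ·
    · · · · · · · · ·
    · · · · · · · · ·
T4:
  2·area = 68
  edge (3, 13)→(8, 6): d=(5,-7) top-left  bias=+0
  edge (8, 6)→(12, 14): d=(4,8) right/bottom  bias=-1
  edge (12, 14)→(3, 13): d=(-9,-1) top-left  bias=+0
    (3,4)@(7, 9): e=[8,20,40] → █
    (4,4)@(9, 9): e=[22,4,42] → █
    (5,4)@(11, 9): e=[36,-12,44] → ·
    (2,5)@(5, 11): e=[4,44,20] → █
    (5,5)@(11, 11): e=[46,-4,26] → ·
    (1,6)@(3, 13): e=[0,68,0] → █  [on edge]
    (5,6)@(11, 13): e=[56,4,8] → █
    (6,6)@(13, 13): e=[70,-12,10] → ·
    (1,7)@(3, 15): e=[10,76,-18] → ·
    (2,7)@(5, 15): e=[24,60,-16] → ·
    (3,7)@(7, 15): e=[38,44,-14] → ·
    (4,7)@(9, 15): e=[52,28,-12] → ·
  covered (10 px):
    · · · · · · · · ·
    · · · · · · · · ·
    · · · · · · · · ·
    · · · · · · · · ·
    · · · █ █ · · · ·
    · · █ █ █ · · · ·
    · █ █ █ █ █ · · ·
    · · · · · · · · ·

Result: "outside"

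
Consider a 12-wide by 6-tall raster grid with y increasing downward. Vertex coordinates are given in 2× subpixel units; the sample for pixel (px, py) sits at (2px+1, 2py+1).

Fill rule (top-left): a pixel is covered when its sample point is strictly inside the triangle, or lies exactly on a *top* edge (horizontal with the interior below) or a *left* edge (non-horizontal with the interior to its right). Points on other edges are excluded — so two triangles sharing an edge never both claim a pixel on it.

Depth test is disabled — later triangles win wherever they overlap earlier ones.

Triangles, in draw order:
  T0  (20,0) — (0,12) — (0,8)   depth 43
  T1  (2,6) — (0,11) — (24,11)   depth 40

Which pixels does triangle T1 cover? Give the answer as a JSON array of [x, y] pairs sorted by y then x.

T0:
  2·area = 80
  edge (20, 0)→(0, 12): d=(-20,12) right/bottom  bias=-1
  edge (0, 12)→(0, 8): d=(0,-4) top-left  bias=+0
  edge (0, 8)→(20, 0): d=(20,-8) top-left  bias=+0
    (6,1)@(13, 3): e=[24,52,4] → X
    (7,1)@(15, 3): e=[0,60,20] → .  [on edge]
    (4,2)@(9, 5): e=[32,36,12] → X
    (5,2)@(11, 5): e=[8,44,28] → X
    (6,2)@(13, 5): e=[-16,52,44] → .
    (1,3)@(3, 7): e=[64,12,4] → X
    (2,3)@(5, 7): e=[40,20,20] → X
    (3,3)@(7, 7): e=[16,28,36] → X
    (4,3)@(9, 7): e=[-8,36,52] → .
    (5,3)@(11, 7): e=[-32,44,68] → .
    (0,4)@(1, 9): e=[48,4,28] → X
    (2,4)@(5, 9): e=[0,20,60] → .  [on edge]
  covered (9 px):
    . . . . . . . . . . . .
    . . . . . . X . . . . .
    . . . . X X . . . . . .
    . X X X . . . . . . . .
    X X . . . . . . . . . .
    X . . . . . . . . . . .
T1:
  2·area = 120  (B↔C swapped to make it positive)
  edge (2, 6)→(24, 11): d=(22,5) right/bottom  bias=-1
  edge (24, 11)→(0, 11): d=(-24,0) right/bottom  bias=-1
  edge (0, 11)→(2, 6): d=(2,-5) top-left  bias=+0
    (1,3)@(3, 7): e=[17,96,7] → X
    (2,3)@(5, 7): e=[7,96,17] → X
    (3,3)@(7, 7): e=[-3,96,27] → .
    (0,4)@(1, 9): e=[71,48,1] → X
    (3,4)@(7, 9): e=[41,48,31] → X
    (4,4)@(9, 9): e=[31,48,41] → X
    (5,4)@(11, 9): e=[21,48,51] → X
    (6,4)@(13, 9): e=[11,48,61] → X
    (7,4)@(15, 9): e=[1,48,71] → X
    (8,4)@(17, 9): e=[-9,48,81] → .
    (0,5)@(1, 11): e=[115,0,5] → .  [on edge]
    (1,5)@(3, 11): e=[105,0,15] → .  [on edge]
    (2,5)@(5, 11): e=[95,0,25] → .  [on edge]
    (3,5)@(7, 11): e=[85,0,35] → .  [on edge]
    (4,5)@(9, 11): e=[75,0,45] → .  [on edge]
    (5,5)@(11, 11): e=[65,0,55] → .  [on edge]
    (6,5)@(13, 11): e=[55,0,65] → .  [on edge]
    (7,5)@(15, 11): e=[45,0,75] → .  [on edge]
    (8,5)@(17, 11): e=[35,0,85] → .  [on edge]
    (9,5)@(19, 11): e=[25,0,95] → .  [on edge]
    (10,5)@(21, 11): e=[15,0,105] → .  [on edge]
    (11,5)@(23, 11): e=[5,0,115] → .  [on edge]
  covered (10 px):
    . . . . . . . . . . . .
    . . . . . . . . . . . .
    . . . . . . . . . . . .
    . X X . . . . . . . . .
    X X X X X X X X . . . .
    . . . . . . . . . . . .

Final: [[1,3],[2,3],[0,4],[1,4],[2,4],[3,4],[4,4],[5,4],[6,4],[7,4]]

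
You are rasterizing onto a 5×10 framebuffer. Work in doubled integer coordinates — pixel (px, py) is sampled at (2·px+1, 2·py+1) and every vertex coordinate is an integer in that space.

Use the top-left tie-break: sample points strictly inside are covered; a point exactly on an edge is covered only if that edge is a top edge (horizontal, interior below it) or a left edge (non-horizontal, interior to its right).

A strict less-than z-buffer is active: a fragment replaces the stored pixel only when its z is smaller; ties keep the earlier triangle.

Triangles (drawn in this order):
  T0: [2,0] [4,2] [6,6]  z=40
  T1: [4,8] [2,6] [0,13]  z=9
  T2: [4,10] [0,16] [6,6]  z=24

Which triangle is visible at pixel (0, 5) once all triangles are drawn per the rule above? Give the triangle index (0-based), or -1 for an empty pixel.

T0:
  2·area = 4
  edge (2, 0)→(4, 2): d=(2,2) right/bottom  bias=-1
  edge (4, 2)→(6, 6): d=(2,4) right/bottom  bias=-1
  edge (6, 6)→(2, 0): d=(-4,-6) top-left  bias=+0
    (1,0)@(3, 1): e=[0,2,2] → ·  [on edge]
    (2,1)@(5, 3): e=[0,-2,6] → ·  [on edge]
    (3,2)@(7, 5): e=[0,-6,10] → ·  [on edge]
    (4,3)@(9, 7): e=[0,-10,14] → ·  [on edge]
  covered (0 px):
    · · · · ·
    · · · · ·
    · · · · ·
    · · · · ·
    · · · · ·
    · · · · ·
    · · · · ·
    · · · · ·
    · · · · ·
    · · · · ·
T1:
  2·area = 18  (B↔C swapped to make it positive)
  edge (4, 8)→(0, 13): d=(-4,5) right/bottom  bias=-1
  edge (0, 13)→(2, 6): d=(2,-7) top-left  bias=+0
  edge (2, 6)→(4, 8): d=(2,2) right/bottom  bias=-1
    (0,2)@(1, 5): e=[27,-9,0] → ·  [on edge]
    (1,3)@(3, 7): e=[9,9,0] → ·  [on edge]
    (1,4)@(3, 9): e=[1,13,4] → #
    (2,4)@(5, 9): e=[-9,27,0] → ·  [on edge]
    (0,5)@(1, 11): e=[3,3,12] → #
    (1,5)@(3, 11): e=[-7,17,8] → ·
    (3,5)@(7, 11): e=[-27,45,0] → ·  [on edge]
    (0,6)@(1, 13): e=[-5,7,16] → ·
    (4,6)@(9, 13): e=[-45,63,0] → ·  [on edge]
  covered (2 px):
    · · · · ·
    · · · · ·
    · · · · ·
    · · · · ·
    · # · · ·
    # · · · ·
    · · · · ·
    · · · · ·
    · · · · ·
    · · · · ·
T2:
  2·area = 4
  edge (4, 10)→(0, 16): d=(-4,6) right/bottom  bias=-1
  edge (0, 16)→(6, 6): d=(6,-10) top-left  bias=+0
  edge (6, 6)→(4, 10): d=(-2,4) right/bottom  bias=-1
    (4,0)@(9, 1): e=[6,0,-2] → ·  [on edge]
    (1,5)@(3, 11): e=[2,0,2] → #  [on edge]
    (2,5)@(5, 11): e=[-10,20,-6] → ·
    (1,6)@(3, 13): e=[-6,12,-2] → ·
  covered (1 px):
    · · · · ·
    · · · · ·
    · · · · ·
    · · · · ·
    · · · · ·
    · # · · ·
    · · · · ·
    · · · · ·
    · · · · ·
    · · · · ·

Z-buffer (winner per pixel, '.' = empty):
  . . . . .
  . . . . .
  . . . . .
  . . . . .
  . 1 . . .
  1 2 . . .
  . . . . .
  . . . . .
  . . . . .
  . . . . .

Final: 1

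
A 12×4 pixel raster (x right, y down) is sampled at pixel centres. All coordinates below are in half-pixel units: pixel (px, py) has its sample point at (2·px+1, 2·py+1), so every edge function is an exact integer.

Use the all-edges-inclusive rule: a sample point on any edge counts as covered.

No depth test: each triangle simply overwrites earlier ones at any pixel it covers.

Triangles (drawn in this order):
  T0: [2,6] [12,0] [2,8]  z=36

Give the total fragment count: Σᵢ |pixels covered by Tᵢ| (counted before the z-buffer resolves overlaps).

T0:
  2·area = 20
  edge (2, 6)→(12, 0): d=(10,-6) inclusive
  edge (12, 0)→(2, 8): d=(-10,8) inclusive
  edge (2, 8)→(2, 6): d=(0,-2) inclusive
    (3,1)@(7, 3): e=[0,10,10] → X  [on edge]
    (4,1)@(9, 3): e=[12,-6,14] → .
    (2,2)@(5, 5): e=[8,6,6] → X
    (3,2)@(7, 5): e=[20,-10,10] → .
    (1,3)@(3, 7): e=[16,2,2] → X
    (2,3)@(5, 7): e=[28,-14,6] → .
  covered (3 px):
    . . . . . . . . . . . .
    . . . X . . . . . . . .
    . . X . . . . . . . . .
    . X . . . . . . . . . .

Final: 3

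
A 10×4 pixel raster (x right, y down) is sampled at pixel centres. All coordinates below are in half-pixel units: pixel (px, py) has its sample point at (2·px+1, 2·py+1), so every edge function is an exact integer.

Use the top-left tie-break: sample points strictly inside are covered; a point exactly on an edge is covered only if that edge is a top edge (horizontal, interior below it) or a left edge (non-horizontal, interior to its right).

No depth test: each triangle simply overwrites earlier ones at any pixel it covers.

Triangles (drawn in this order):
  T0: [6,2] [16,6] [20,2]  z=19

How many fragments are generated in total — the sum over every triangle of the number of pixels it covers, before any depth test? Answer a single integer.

T0:
  2·area = 56  (B↔C swapped to make it positive)
  edge (6, 2)→(20, 2): d=(14,0) top-left  bias=+0
  edge (20, 2)→(16, 6): d=(-4,4) right/bottom  bias=-1
  edge (16, 6)→(6, 2): d=(-10,-4) top-left  bias=+0
    (4,1)@(9, 3): e=[14,40,2] → █
    (5,1)@(11, 3): e=[14,32,10] → █
    (6,1)@(13, 3): e=[14,24,18] → █
    (7,1)@(15, 3): e=[14,16,26] → █
    (8,1)@(17, 3): e=[14,8,34] → █
    (9,1)@(19, 3): e=[14,0,42] → ·  [on edge]
    (4,2)@(9, 5): e=[42,32,-18] → ·
    (5,2)@(11, 5): e=[42,24,-10] → ·
    (6,2)@(13, 5): e=[42,16,-2] → ·
    (7,2)@(15, 5): e=[42,8,6] → █
    (8,2)@(17, 5): e=[42,0,14] → ·  [on edge]
    (7,3)@(15, 7): e=[70,0,-14] → ·  [on edge]
  covered (6 px):
    · · · · · · · · · ·
    · · · · █ █ █ █ █ ·
    · · · · · · · █ · ·
    · · · · · · · · · ·

Final: 6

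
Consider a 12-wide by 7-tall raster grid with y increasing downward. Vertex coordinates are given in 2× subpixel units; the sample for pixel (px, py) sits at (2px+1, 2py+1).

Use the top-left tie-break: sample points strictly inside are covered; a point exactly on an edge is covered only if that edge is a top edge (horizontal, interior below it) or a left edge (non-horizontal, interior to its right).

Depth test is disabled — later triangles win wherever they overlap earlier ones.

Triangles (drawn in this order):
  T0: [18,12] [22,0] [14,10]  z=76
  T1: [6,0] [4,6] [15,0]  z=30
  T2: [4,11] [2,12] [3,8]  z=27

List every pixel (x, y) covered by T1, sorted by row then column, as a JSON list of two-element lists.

T0:
  2·area = 56  (B↔C swapped to make it positive)
  edge (18, 12)→(14, 10): d=(-4,-2) top-left  bias=+0
  edge (14, 10)→(22, 0): d=(8,-10) top-left  bias=+0
  edge (22, 0)→(18, 12): d=(-4,12) right/bottom  bias=-1
    (10,1)@(21, 3): e=[42,14,0] → ·  [on edge]
    (9,2)@(19, 5): e=[30,10,16] → #
    (10,2)@(21, 5): e=[34,30,-8] → ·
    (8,3)@(17, 7): e=[18,6,32] → #
    (10,3)@(21, 7): e=[26,46,-16] → ·
    (7,4)@(15, 9): e=[6,2,48] → #
    (9,4)@(19, 9): e=[14,42,0] → ·  [on edge]
    (7,5)@(15, 11): e=[-2,18,40] → ·
    (8,5)@(17, 11): e=[2,38,16] → #
    (9,5)@(19, 11): e=[6,58,-8] → ·
    (8,6)@(17, 13): e=[-6,54,8] → ·
  covered (6 px):
    · · · · · · · · · · · ·
    · · · · · · · · · · · ·
    · · · · · · · · · # · ·
    · · · · · · · · # # · ·
    · · · · · · · # # · · ·
    · · · · · · · · # · · ·
    · · · · · · · · · · · ·
T1:
  2·area = 54  (B↔C swapped to make it positive)
  edge (6, 0)→(15, 0): d=(9,0) top-left  bias=+0
  edge (15, 0)→(4, 6): d=(-11,6) right/bottom  bias=-1
  edge (4, 6)→(6, 0): d=(2,-6) top-left  bias=+0
    (3,0)@(7, 1): e=[9,37,8] → #
    (4,0)@(9, 1): e=[9,25,20] → #
    (5,0)@(11, 1): e=[9,13,32] → #
    (6,0)@(13, 1): e=[9,1,44] → #
    (7,0)@(15, 1): e=[9,-11,56] → ·
    (2,1)@(5, 3): e=[27,27,0] → #  [on edge]
    (5,1)@(11, 3): e=[27,-9,36] → ·
    (6,1)@(13, 3): e=[27,-21,48] → ·
    (2,2)@(5, 5): e=[45,5,4] → #
    (3,2)@(7, 5): e=[45,-7,16] → ·
    (4,2)@(9, 5): e=[45,-19,28] → ·
    (2,3)@(5, 7): e=[63,-17,8] → ·
    (1,4)@(3, 9): e=[81,-27,0] → ·  [on edge]
  covered (8 px):
    · · · # # # # · · · · ·
    · · # # # · · · · · · ·
    · · # · · · · · · · · ·
    · · · · · · · · · · · ·
    · · · · · · · · · · · ·
    · · · · · · · · · · · ·
    · · · · · · · · · · · ·
T2:
  2·area = 7
  edge (4, 11)→(2, 12): d=(-2,1) right/bottom  bias=-1
  edge (2, 12)→(3, 8): d=(1,-4) top-left  bias=+0
  edge (3, 8)→(4, 11): d=(1,3) right/bottom  bias=-1
    (1,4)@(3, 9): e=[5,1,1] → #
    (2,4)@(5, 9): e=[3,9,-5] → ·
    (1,5)@(3, 11): e=[1,3,3] → #
    (2,5)@(5, 11): e=[-1,11,-3] → ·
    (1,6)@(3, 13): e=[-3,5,5] → ·
  covered (2 px):
    · · · · · · · · · · · ·
    · · · · · · · · · · · ·
    · · · · · · · · · · · ·
    · · · · · · · · · · · ·
    · # · · · · · · · · · ·
    · # · · · · · · · · · ·
    · · · · · · · · · · · ·

Final: [[3,0],[4,0],[5,0],[6,0],[2,1],[3,1],[4,1],[2,2]]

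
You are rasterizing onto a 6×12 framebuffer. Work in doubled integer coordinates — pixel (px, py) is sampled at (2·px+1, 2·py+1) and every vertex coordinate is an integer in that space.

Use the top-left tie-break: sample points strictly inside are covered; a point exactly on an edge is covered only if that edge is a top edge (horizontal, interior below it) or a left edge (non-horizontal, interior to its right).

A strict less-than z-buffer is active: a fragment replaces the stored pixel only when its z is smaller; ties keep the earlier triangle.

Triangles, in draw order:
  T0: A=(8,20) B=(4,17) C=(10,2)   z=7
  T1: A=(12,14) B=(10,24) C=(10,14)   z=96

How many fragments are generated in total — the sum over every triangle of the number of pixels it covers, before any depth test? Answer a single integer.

T0:
  2·area = 78
  edge (8, 20)→(4, 17): d=(-4,-3) top-left  bias=+0
  edge (4, 17)→(10, 2): d=(6,-15) top-left  bias=+0
  edge (10, 2)→(8, 20): d=(-2,18) right/bottom  bias=-1
    (4,2)@(9, 5): e=[63,3,12] → █
    (5,2)@(11, 5): e=[69,33,-24] → ·
    (4,3)@(9, 7): e=[55,15,8] → █
    (5,3)@(11, 7): e=[61,45,-28] → ·
    (4,4)@(9, 9): e=[47,27,4] → █
    (5,4)@(11, 9): e=[53,57,-32] → ·
    (3,5)@(7, 11): e=[33,9,36] → █
    (4,5)@(9, 11): e=[39,39,0] → ·  [on edge]
    (3,6)@(7, 13): e=[25,21,32] → █
    (4,6)@(9, 13): e=[31,51,-4] → ·
    (2,7)@(5, 15): e=[11,3,64] → █
    (4,7)@(9, 15): e=[23,63,-8] → ·
  covered (10 px):
    · · · · · ·
    · · · · · ·
    · · · · █ ·
    · · · · █ ·
    · · · · █ ·
    · · · █ · ·
    · · · █ · ·
    · · █ █ · ·
    · · █ █ · ·
    · · · █ · ·
    · · · · · ·
    · · · · · ·
T1:
  2·area = 20
  edge (12, 14)→(10, 24): d=(-2,10) right/bottom  bias=-1
  edge (10, 24)→(10, 14): d=(0,-10) top-left  bias=+0
  edge (10, 14)→(12, 14): d=(2,0) top-left  bias=+0
    (5,7)@(11, 15): e=[8,10,2] → █
    (5,8)@(11, 17): e=[4,10,6] → █
    (5,9)@(11, 19): e=[0,10,10] → ·  [on edge]
  covered (2 px):
    · · · · · ·
    · · · · · ·
    · · · · · ·
    · · · · · ·
    · · · · · ·
    · · · · · ·
    · · · · · ·
    · · · · · █
    · · · · · █
    · · · · · ·
    · · · · · ·
    · · · · · ·

Final: 12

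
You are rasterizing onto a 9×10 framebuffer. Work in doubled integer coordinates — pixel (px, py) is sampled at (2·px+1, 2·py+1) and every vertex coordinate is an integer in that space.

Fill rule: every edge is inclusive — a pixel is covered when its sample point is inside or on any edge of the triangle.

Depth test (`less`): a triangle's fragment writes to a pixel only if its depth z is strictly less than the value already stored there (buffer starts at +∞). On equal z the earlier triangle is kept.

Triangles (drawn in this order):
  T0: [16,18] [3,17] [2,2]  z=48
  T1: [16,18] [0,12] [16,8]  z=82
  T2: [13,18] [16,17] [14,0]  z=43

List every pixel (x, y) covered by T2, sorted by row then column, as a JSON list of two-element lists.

T0:
  2·area = 194
  edge (16, 18)→(3, 17): d=(-13,-1) inclusive
  edge (3, 17)→(2, 2): d=(-1,-15) inclusive
  edge (2, 2)→(16, 18): d=(14,16) inclusive
    (1,2)@(3, 5): e=[156,12,26] → #
    (2,2)@(5, 5): e=[158,42,-6] → ·
    (1,3)@(3, 7): e=[130,10,54] → #
    (2,3)@(5, 7): e=[132,40,22] → #
    (3,3)@(7, 7): e=[134,70,-10] → ·
    (1,4)@(3, 9): e=[104,8,82] → #
    (3,4)@(7, 9): e=[108,68,18] → #
    (4,4)@(9, 9): e=[110,98,-14] → ·
    (1,5)@(3, 11): e=[78,6,110] → #
    (4,5)@(9, 11): e=[84,96,14] → #
    (5,5)@(11, 11): e=[86,126,-18] → ·
    (1,6)@(3, 13): e=[52,4,138] → #
    (1,8)@(3, 17): e=[0,0,194] → #  [on edge]
  covered (28 px):
    · · · · · · · · ·
    · · · · · · · · ·
    · # · · · · · · ·
    · # # · · · · · ·
    · # # # · · · · ·
    · # # # # · · · ·
    · # # # # # · · ·
    · # # # # # # · ·
    · # # # # # # # ·
    · · · · · · · · ·
T1:
  2·area = 160
  edge (16, 18)→(0, 12): d=(-16,-6) inclusive
  edge (0, 12)→(16, 8): d=(16,-4) inclusive
  edge (16, 8)→(16, 18): d=(0,10) inclusive
    (6,4)@(13, 9): e=[126,4,30] → #
    (7,4)@(15, 9): e=[138,12,10] → #
    (8,4)@(17, 9): e=[150,20,-10] → ·
    (2,5)@(5, 11): e=[46,4,110] → #
    (3,5)@(7, 11): e=[58,12,90] → #
    (4,5)@(9, 11): e=[70,20,70] → #
    (5,5)@(11, 11): e=[82,28,50] → #
    (8,5)@(17, 11): e=[118,52,-10] → ·
    (1,6)@(3, 13): e=[2,28,130] → #
    (8,6)@(17, 13): e=[86,84,-10] → ·
    (1,7)@(3, 15): e=[-30,60,130] → ·
    (2,7)@(5, 15): e=[-18,68,110] → ·
  covered (20 px):
    · · · · · · · · ·
    · · · · · · · · ·
    · · · · · · · · ·
    · · · · · · · · ·
    · · · · · · # # ·
    · · # # # # # # ·
    · # # # # # # # ·
    · · · · # # # # ·
    · · · · · · · # ·
    · · · · · · · · ·
T2:
  2·area = 53  (B↔C swapped to make it positive)
  edge (13, 18)→(14, 0): d=(1,-18) inclusive
  edge (14, 0)→(16, 17): d=(2,17) inclusive
  edge (16, 17)→(13, 18): d=(-3,1) inclusive
    (7,4)@(15, 9): e=[27,1,25] → #
    (8,4)@(17, 9): e=[63,-33,23] → ·
    (7,5)@(15, 11): e=[29,5,19] → #
    (8,5)@(17, 11): e=[65,-29,17] → ·
    (7,6)@(15, 13): e=[31,9,13] → #
    (8,6)@(17, 13): e=[67,-25,11] → ·
    (7,7)@(15, 15): e=[33,13,7] → #
    (8,7)@(17, 15): e=[69,-21,5] → ·
    (7,8)@(15, 17): e=[35,17,1] → #
    (8,8)@(17, 17): e=[71,-17,-1] → ·
    (7,9)@(15, 19): e=[37,21,-5] → ·
  covered (5 px):
    · · · · · · · · ·
    · · · · · · · · ·
    · · · · · · · · ·
    · · · · · · · · ·
    · · · · · · · # ·
    · · · · · · · # ·
    · · · · · · · # ·
    · · · · · · · # ·
    · · · · · · · # ·
    · · · · · · · · ·

Result: [[7,4],[7,5],[7,6],[7,7],[7,8]]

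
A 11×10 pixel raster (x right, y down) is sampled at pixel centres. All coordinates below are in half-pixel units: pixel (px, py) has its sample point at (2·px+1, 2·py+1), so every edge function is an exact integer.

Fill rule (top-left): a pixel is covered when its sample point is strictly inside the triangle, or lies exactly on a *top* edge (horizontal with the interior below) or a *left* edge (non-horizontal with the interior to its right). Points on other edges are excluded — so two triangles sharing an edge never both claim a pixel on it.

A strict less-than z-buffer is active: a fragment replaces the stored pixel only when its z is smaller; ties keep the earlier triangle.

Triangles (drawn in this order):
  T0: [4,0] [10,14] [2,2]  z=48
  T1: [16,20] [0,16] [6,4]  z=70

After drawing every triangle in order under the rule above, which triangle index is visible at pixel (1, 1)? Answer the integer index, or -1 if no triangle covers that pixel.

T0:
  2·area = 40
  edge (4, 0)→(10, 14): d=(6,14) right/bottom  bias=-1
  edge (10, 14)→(2, 2): d=(-8,-12) top-left  bias=+0
  edge (2, 2)→(4, 0): d=(2,-2) top-left  bias=+0
    (1,0)@(3, 1): e=[20,20,0] → X  [on edge]
    (2,0)@(5, 1): e=[-8,44,4] → .
    (0,1)@(1, 3): e=[60,-20,0] → .  [on edge]
    (1,1)@(3, 3): e=[32,4,4] → X
    (2,1)@(5, 3): e=[4,28,8] → X
    (3,1)@(7, 3): e=[-24,52,12] → .
    (1,2)@(3, 5): e=[44,-12,8] → .
    (2,2)@(5, 5): e=[16,12,12] → X
    (3,2)@(7, 5): e=[-12,36,16] → .
    (2,3)@(5, 7): e=[28,-4,16] → .
    (3,3)@(7, 7): e=[0,20,20] → .  [on edge]
    (3,4)@(7, 9): e=[12,4,24] → X
  covered (5 px):
    . X . . . . . . . . .
    . X X . . . . . . . .
    . . X . . . . . . . .
    . . . . . . . . . . .
    . . . X . . . . . . .
    . . . . . . . . . . .
    . . . . . . . . . . .
    . . . . . . . . . . .
    . . . . . . . . . . .
    . . . . . . . . . . .
T1:
  2·area = 216
  edge (16, 20)→(0, 16): d=(-16,-4) top-left  bias=+0
  edge (0, 16)→(6, 4): d=(6,-12) top-left  bias=+0
  edge (6, 4)→(16, 20): d=(10,16) right/bottom  bias=-1
    (2,3)@(5, 7): e=[164,6,46] → X
    (3,3)@(7, 7): e=[172,30,14] → X
    (4,3)@(9, 7): e=[180,54,-18] → .
    (2,4)@(5, 9): e=[132,18,66] → X
    (4,4)@(9, 9): e=[148,66,2] → X
    (5,4)@(11, 9): e=[156,90,-30] → .
    (1,5)@(3, 11): e=[92,6,118] → X
    (5,5)@(11, 11): e=[124,102,-10] → .
    (1,6)@(3, 13): e=[60,18,138] → X
    (5,6)@(11, 13): e=[92,114,10] → X
    (6,6)@(13, 13): e=[100,138,-22] → .
    (0,7)@(1, 15): e=[20,6,190] → X
  covered (27 px):
    . . . . . . . . . . .
    . . . . . . . . . . .
    . . . . . . . . . . .
    . . X X . . . . . . .
    . . X X X . . . . . .
    . X X X X . . . . . .
    . X X X X X . . . . .
    X X X X X X . . . . .
    . . X X X X X . . . .
    . . . . . . X X . . .

Z-buffer (winner per pixel, '.' = empty):
  . 0 . . . . . . . . .
  . 0 0 . . . . . . . .
  . . 0 . . . . . . . .
  . . 1 1 . . . . . . .
  . . 1 0 1 . . . . . .
  . 1 1 1 1 . . . . . .
  . 1 1 1 1 1 . . . . .
  1 1 1 1 1 1 . . . . .
  . . 1 1 1 1 1 . . . .
  . . . . . . 1 1 . . .

Result: 0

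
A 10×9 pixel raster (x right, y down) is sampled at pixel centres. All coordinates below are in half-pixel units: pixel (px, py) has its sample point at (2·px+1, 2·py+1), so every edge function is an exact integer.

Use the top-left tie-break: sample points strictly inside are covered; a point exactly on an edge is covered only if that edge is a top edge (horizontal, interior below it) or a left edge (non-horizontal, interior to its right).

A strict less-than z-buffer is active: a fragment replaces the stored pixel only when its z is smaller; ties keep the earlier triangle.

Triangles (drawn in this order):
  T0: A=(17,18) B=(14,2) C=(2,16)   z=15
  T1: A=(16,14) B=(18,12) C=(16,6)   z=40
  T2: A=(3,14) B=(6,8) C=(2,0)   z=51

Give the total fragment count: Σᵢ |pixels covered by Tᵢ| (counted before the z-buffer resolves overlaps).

T0:
  2·area = 234  (B↔C swapped to make it positive)
  edge (17, 18)→(2, 16): d=(-15,-2) top-left  bias=+0
  edge (2, 16)→(14, 2): d=(12,-14) top-left  bias=+0
  edge (14, 2)→(17, 18): d=(3,16) right/bottom  bias=-1
    (6,2)@(13, 5): e=[187,22,25] → █
    (7,2)@(15, 5): e=[191,50,-7] → ·
    (5,3)@(11, 7): e=[153,18,63] → █
    (7,3)@(15, 7): e=[161,74,-1] → ·
    (4,4)@(9, 9): e=[119,14,101] → █
    (7,4)@(15, 9): e=[131,98,5] → █
    (8,4)@(17, 9): e=[135,126,-27] → ·
    (3,5)@(7, 11): e=[85,10,139] → █
    (8,5)@(17, 11): e=[105,150,-21] → ·
    (2,6)@(5, 13): e=[51,6,177] → █
    (8,6)@(17, 13): e=[75,174,-15] → ·
    (1,7)@(3, 15): e=[17,2,215] → █
  covered (28 px):
    · · · · · · · · · ·
    · · · · · · · · · ·
    · · · · · · █ · · ·
    · · · · · █ █ · · ·
    · · · · █ █ █ █ · ·
    · · · █ █ █ █ █ · ·
    · · █ █ █ █ █ █ · ·
    · █ █ █ █ █ █ █ · ·
    · · · · · █ █ █ · ·
T1:
  2·area = 16  (B↔C swapped to make it positive)
  edge (16, 14)→(16, 6): d=(0,-8) top-left  bias=+0
  edge (16, 6)→(18, 12): d=(2,6) right/bottom  bias=-1
  edge (18, 12)→(16, 14): d=(-2,2) right/bottom  bias=-1
    (7,1)@(15, 3): e=[-8,0,24] → ·  [on edge]
    (8,4)@(17, 9): e=[8,0,8] → ·  [on edge]
    (8,5)@(17, 11): e=[8,4,4] → █
    (9,5)@(19, 11): e=[24,-8,0] → ·  [on edge]
    (8,6)@(17, 13): e=[8,8,0] → ·  [on edge]
    (7,7)@(15, 15): e=[-8,24,0] → ·  [on edge]
    (9,7)@(19, 15): e=[24,0,-8] → ·  [on edge]
    (6,8)@(13, 17): e=[-24,40,0] → ·  [on edge]
  covered (1 px):
    · · · · · · · · · ·
    · · · · · · · · · ·
    · · · · · · · · · ·
    · · · · · · · · · ·
    · · · · · · · · · ·
    · · · · · · · · █ ·
    · · · · · · · · · ·
    · · · · · · · · · ·
    · · · · · · · · · ·
T2:
  2·area = 48  (B↔C swapped to make it positive)
  edge (3, 14)→(2, 0): d=(-1,-14) top-left  bias=+0
  edge (2, 0)→(6, 8): d=(4,8) right/bottom  bias=-1
  edge (6, 8)→(3, 14): d=(-3,6) right/bottom  bias=-1
    (1,1)@(3, 3): e=[11,4,33] → █
    (2,1)@(5, 3): e=[39,-12,21] → ·
    (1,2)@(3, 5): e=[9,12,27] → █
    (2,2)@(5, 5): e=[37,-4,15] → ·
    (1,3)@(3, 7): e=[7,20,21] → █
    (2,3)@(5, 7): e=[35,4,9] → █
    (3,3)@(7, 7): e=[63,-12,-3] → ·
    (1,4)@(3, 9): e=[5,28,15] → █
    (3,4)@(7, 9): e=[61,-4,-9] → ·
    (1,5)@(3, 11): e=[3,36,9] → █
    (2,5)@(5, 11): e=[31,20,-3] → ·
    (1,6)@(3, 13): e=[1,44,3] → █
  covered (8 px):
    · · · · · · · · · ·
    · █ · · · · · · · ·
    · █ · · · · · · · ·
    · █ █ · · · · · · ·
    · █ █ · · · · · · ·
    · █ · · · · · · · ·
    · █ · · · · · · · ·
    · · · · · · · · · ·
    · · · · · · · · · ·

Answer: 37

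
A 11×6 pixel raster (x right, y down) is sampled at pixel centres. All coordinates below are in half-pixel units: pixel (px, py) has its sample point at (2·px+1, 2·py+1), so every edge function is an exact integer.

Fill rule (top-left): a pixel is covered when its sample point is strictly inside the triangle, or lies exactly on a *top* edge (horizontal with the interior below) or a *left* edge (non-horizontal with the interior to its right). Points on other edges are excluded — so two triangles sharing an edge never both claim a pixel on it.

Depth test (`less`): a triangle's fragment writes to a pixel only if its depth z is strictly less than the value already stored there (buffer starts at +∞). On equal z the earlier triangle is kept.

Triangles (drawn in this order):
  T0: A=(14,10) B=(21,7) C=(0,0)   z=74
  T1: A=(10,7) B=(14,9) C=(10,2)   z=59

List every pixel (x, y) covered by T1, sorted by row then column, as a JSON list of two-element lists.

T0:
  2·area = 112  (B↔C swapped to make it positive)
  edge (14, 10)→(0, 0): d=(-14,-10) top-left  bias=+0
  edge (0, 0)→(21, 7): d=(21,7) right/bottom  bias=-1
  edge (21, 7)→(14, 10): d=(-7,3) right/bottom  bias=-1
    (1,0)@(3, 1): e=[16,0,96] → .  [on edge]
    (2,1)@(5, 3): e=[8,28,76] → X
    (3,1)@(7, 3): e=[28,14,70] → X
    (4,1)@(9, 3): e=[48,0,64] → .  [on edge]
    (2,2)@(5, 5): e=[-20,70,62] → .
    (3,2)@(7, 5): e=[0,56,56] → X  [on edge]
    (4,2)@(9, 5): e=[20,42,50] → X
    (5,2)@(11, 5): e=[40,28,44] → X
    (6,2)@(13, 5): e=[60,14,38] → X
    (7,2)@(15, 5): e=[80,0,32] → .  [on edge]
    (3,3)@(7, 7): e=[-28,98,42] → .
    (4,3)@(9, 7): e=[-8,84,36] → .
    (10,3)@(21, 7): e=[112,0,0] → .  [on edge]
  covered (13 px):
    . . . . . . . . . . .
    . . X X . . . . . . .
    . . . X X X X . . . .
    . . . . . X X X X X .
    . . . . . . X X . . .
    . . . . . . . . . . .
T1:
  2·area = 20  (B↔C swapped to make it positive)
  edge (10, 7)→(10, 2): d=(0,-5) top-left  bias=+0
  edge (10, 2)→(14, 9): d=(4,7) right/bottom  bias=-1
  edge (14, 9)→(10, 7): d=(-4,-2) top-left  bias=+0
    (5,2)@(11, 5): e=[5,5,10] → X
    (6,2)@(13, 5): e=[15,-9,14] → .
    (5,3)@(11, 7): e=[5,13,2] → X
    (6,3)@(13, 7): e=[15,-1,6] → .
    (5,4)@(11, 9): e=[5,21,-6] → .
  covered (2 px):
    . . . . . . . . . . .
    . . . . . . . . . . .
    . . . . . X . . . . .
    . . . . . X . . . . .
    . . . . . . . . . . .
    . . . . . . . . . . .

Answer: [[5,2],[5,3]]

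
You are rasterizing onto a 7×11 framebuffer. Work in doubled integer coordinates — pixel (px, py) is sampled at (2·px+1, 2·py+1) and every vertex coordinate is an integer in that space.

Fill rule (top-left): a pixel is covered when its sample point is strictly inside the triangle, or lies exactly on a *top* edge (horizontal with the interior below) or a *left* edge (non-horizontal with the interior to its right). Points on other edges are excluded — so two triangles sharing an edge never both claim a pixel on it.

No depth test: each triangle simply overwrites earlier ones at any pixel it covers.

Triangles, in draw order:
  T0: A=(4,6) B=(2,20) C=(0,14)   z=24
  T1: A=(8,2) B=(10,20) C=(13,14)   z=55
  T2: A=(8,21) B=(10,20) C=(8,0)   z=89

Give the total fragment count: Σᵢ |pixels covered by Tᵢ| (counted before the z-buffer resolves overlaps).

T0:
  2·area = 40
  edge (4, 6)→(2, 20): d=(-2,14) right/bottom  bias=-1
  edge (2, 20)→(0, 14): d=(-2,-6) top-left  bias=+0
  edge (0, 14)→(4, 6): d=(4,-8) top-left  bias=+0
    (1,4)@(3, 9): e=[8,28,4] → █
    (2,4)@(5, 9): e=[-20,40,20] → ·
    (1,5)@(3, 11): e=[4,24,12] → █
    (2,5)@(5, 11): e=[-24,36,28] → ·
    (0,6)@(1, 13): e=[28,8,4] → █
    (1,6)@(3, 13): e=[0,20,20] → ·  [on edge]
    (0,7)@(1, 15): e=[24,4,12] → █
    (1,7)@(3, 15): e=[-4,16,28] → ·
    (0,8)@(1, 17): e=[20,0,20] → █  [on edge]
    (1,8)@(3, 17): e=[-8,12,36] → ·
    (0,9)@(1, 19): e=[16,-4,28] → ·
  covered (5 px):
    · · · · · · ·
    · · · · · · ·
    · · · · · · ·
    · · · · · · ·
    · █ · · · · ·
    · █ · · · · ·
    █ · · · · · ·
    █ · · · · · ·
    █ · · · · · ·
    · · · · · · ·
    · · · · · · ·
T1:
  2·area = 66  (B↔C swapped to make it positive)
  edge (8, 2)→(13, 14): d=(5,12) right/bottom  bias=-1
  edge (13, 14)→(10, 20): d=(-3,6) right/bottom  bias=-1
  edge (10, 20)→(8, 2): d=(-2,-18) top-left  bias=+0
    (4,2)@(9, 5): e=[3,51,12] → █
    (5,2)@(11, 5): e=[-21,39,48] → ·
    (4,3)@(9, 7): e=[13,45,8] → █
    (5,3)@(11, 7): e=[-11,33,44] → ·
    (4,4)@(9, 9): e=[23,39,4] → █
    (5,4)@(11, 9): e=[-1,27,40] → ·
    (4,5)@(9, 11): e=[33,33,0] → █  [on edge]
    (5,5)@(11, 11): e=[9,21,36] → █
    (6,5)@(13, 11): e=[-15,9,72] → ·
    (4,6)@(9, 13): e=[43,27,-4] → ·
    (5,6)@(11, 13): e=[19,15,32] → █
    (6,6)@(13, 13): e=[-5,3,68] → ·
  covered (8 px):
    · · · · · · ·
    · · · · · · ·
    · · · · █ · ·
    · · · · █ · ·
    · · · · █ · ·
    · · · · █ █ ·
    · · · · · █ ·
    · · · · · █ ·
    · · · · · █ ·
    · · · · · · ·
    · · · · · · ·
T2:
  2·area = 42  (B↔C swapped to make it positive)
  edge (8, 21)→(8, 0): d=(0,-21) top-left  bias=+0
  edge (8, 0)→(10, 20): d=(2,20) right/bottom  bias=-1
  edge (10, 20)→(8, 21): d=(-2,1) right/bottom  bias=-1
    (4,5)@(9, 11): e=[21,2,19] → █
    (5,5)@(11, 11): e=[63,-38,17] → ·
    (4,6)@(9, 13): e=[21,6,15] → █
    (5,6)@(11, 13): e=[63,-34,13] → ·
    (4,7)@(9, 15): e=[21,10,11] → █
    (5,7)@(11, 15): e=[63,-30,9] → ·
    (4,8)@(9, 17): e=[21,14,7] → █
    (5,8)@(11, 17): e=[63,-26,5] → ·
    (4,9)@(9, 19): e=[21,18,3] → █
    (5,9)@(11, 19): e=[63,-22,1] → ·
    (4,10)@(9, 21): e=[21,22,-1] → ·
  covered (5 px):
    · · · · · · ·
    · · · · · · ·
    · · · · · · ·
    · · · · · · ·
    · · · · · · ·
    · · · · █ · ·
    · · · · █ · ·
    · · · · █ · ·
    · · · · █ · ·
    · · · · █ · ·
    · · · · · · ·

Result: 18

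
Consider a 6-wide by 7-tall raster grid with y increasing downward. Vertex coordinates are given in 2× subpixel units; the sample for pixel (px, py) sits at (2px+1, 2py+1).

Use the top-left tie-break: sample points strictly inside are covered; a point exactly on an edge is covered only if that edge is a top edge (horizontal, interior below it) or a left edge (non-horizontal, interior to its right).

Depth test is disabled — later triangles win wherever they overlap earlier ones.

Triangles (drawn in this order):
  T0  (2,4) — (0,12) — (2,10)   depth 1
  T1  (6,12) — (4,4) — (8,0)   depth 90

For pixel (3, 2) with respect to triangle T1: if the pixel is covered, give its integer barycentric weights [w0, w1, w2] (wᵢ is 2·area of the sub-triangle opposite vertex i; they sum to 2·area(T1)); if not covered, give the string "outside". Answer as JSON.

T0:
  2·area = 12  (B↔C swapped to make it positive)
  edge (2, 4)→(2, 10): d=(0,6) right/bottom  bias=-1
  edge (2, 10)→(0, 12): d=(-2,2) right/bottom  bias=-1
  edge (0, 12)→(2, 4): d=(2,-8) top-left  bias=+0
    (5,0)@(11, 1): e=[-54,0,66] → ·  [on edge]
    (4,1)@(9, 3): e=[-42,0,54] → ·  [on edge]
    (3,2)@(7, 5): e=[-30,0,42] → ·  [on edge]
    (2,3)@(5, 7): e=[-18,0,30] → ·  [on edge]
    (0,4)@(1, 9): e=[6,4,2] → #
    (1,4)@(3, 9): e=[-6,0,18] → ·  [on edge]
    (0,5)@(1, 11): e=[6,0,6] → ·  [on edge]
  covered (1 px):
    · · · · · ·
    · · · · · ·
    · · · · · ·
    · · · · · ·
    # · · · · ·
    · · · · · ·
    · · · · · ·
T1:
  2·area = 40
  edge (6, 12)→(4, 4): d=(-2,-8) top-left  bias=+0
  edge (4, 4)→(8, 0): d=(4,-4) top-left  bias=+0
  edge (8, 0)→(6, 12): d=(-2,12) right/bottom  bias=-1
    (3,0)@(7, 1): e=[30,0,10] → #  [on edge]
    (4,0)@(9, 1): e=[46,8,-14] → ·
    (2,1)@(5, 3): e=[10,0,30] → #  [on edge]
    (4,1)@(9, 3): e=[42,16,-18] → ·
    (1,2)@(3, 5): e=[-10,0,50] → ·  [on edge]
    (2,2)@(5, 5): e=[6,8,26] → #
    (4,2)@(9, 5): e=[38,24,-22] → ·
    (0,3)@(1, 7): e=[-30,0,70] → ·  [on edge]
    (2,3)@(5, 7): e=[2,16,22] → #
    (3,3)@(7, 7): e=[18,24,-2] → ·
    (2,4)@(5, 9): e=[-2,24,18] → ·
  covered (6 px):
    · · · # · ·
    · · # # · ·
    · · # # · ·
    · · # · · ·
    · · · · · ·
    · · · · · ·
    · · · · · ·

Result: [16,2,22]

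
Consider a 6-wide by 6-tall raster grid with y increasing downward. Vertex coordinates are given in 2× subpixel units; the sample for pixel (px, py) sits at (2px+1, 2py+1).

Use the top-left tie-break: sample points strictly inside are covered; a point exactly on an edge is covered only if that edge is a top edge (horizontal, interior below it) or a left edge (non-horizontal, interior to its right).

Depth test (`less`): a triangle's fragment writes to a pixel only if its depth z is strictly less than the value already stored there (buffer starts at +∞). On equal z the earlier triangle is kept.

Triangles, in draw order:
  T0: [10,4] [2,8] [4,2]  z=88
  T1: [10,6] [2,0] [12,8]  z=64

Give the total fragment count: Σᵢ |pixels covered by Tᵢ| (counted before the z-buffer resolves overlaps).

T0:
  2·area = 40
  edge (10, 4)→(2, 8): d=(-8,4) right/bottom  bias=-1
  edge (2, 8)→(4, 2): d=(2,-6) top-left  bias=+0
  edge (4, 2)→(10, 4): d=(6,2) right/bottom  bias=-1
    (0,0)@(1, 1): e=[60,-20,0] → .  [on edge]
    (2,1)@(5, 3): e=[28,8,4] → X
    (3,1)@(7, 3): e=[20,20,0] → .  [on edge]
    (1,2)@(3, 5): e=[20,0,20] → X  [on edge]
    (3,2)@(7, 5): e=[4,24,12] → X
    (4,2)@(9, 5): e=[-4,36,8] → .
    (1,3)@(3, 7): e=[4,4,32] → X
    (2,3)@(5, 7): e=[-4,16,28] → .
    (3,3)@(7, 7): e=[-12,28,24] → .
    (1,4)@(3, 9): e=[-12,8,44] → .
    (0,5)@(1, 11): e=[-20,0,60] → .  [on edge]
  covered (5 px):
    . . . . . .
    . . X . . .
    . X X X . .
    . X . . . .
    . . . . . .
    . . . . . .
T1:
  2·area = 4  (B↔C swapped to make it positive)
  edge (10, 6)→(12, 8): d=(2,2) right/bottom  bias=-1
  edge (12, 8)→(2, 0): d=(-10,-8) top-left  bias=+0
  edge (2, 0)→(10, 6): d=(8,6) right/bottom  bias=-1
    (2,0)@(5, 1): e=[0,14,-10] → .  [on edge]
    (3,1)@(7, 3): e=[0,10,-6] → .  [on edge]
    (4,2)@(9, 5): e=[0,6,-2] → .  [on edge]
    (5,3)@(11, 7): e=[0,2,2] → .  [on edge]
  covered (0 px):
    . . . . . .
    . . . . . .
    . . . . . .
    . . . . . .
    . . . . . .
    . . . . . .

Answer: 5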